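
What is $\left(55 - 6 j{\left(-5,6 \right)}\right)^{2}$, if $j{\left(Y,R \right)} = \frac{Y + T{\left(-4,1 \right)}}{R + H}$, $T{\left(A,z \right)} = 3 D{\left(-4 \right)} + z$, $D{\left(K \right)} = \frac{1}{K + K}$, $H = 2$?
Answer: $\frac{3478225}{1024} \approx 3396.7$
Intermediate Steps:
$D{\left(K \right)} = \frac{1}{2 K}$
$T{\left(A,z \right)} = - \frac{3}{8} + z$ ($T{\left(A,z \right)} = 3 \frac{1}{2 \left(-4\right)} + z = 3 \cdot \frac{1}{2} \left(- \frac{1}{4}\right) + z = 3 \left(- \frac{1}{8}\right) + z = - \frac{3}{8} + z$)
$j{\left(Y,R \right)} = \frac{\frac{5}{8} + Y}{2 + R}$ ($j{\left(Y,R \right)} = \frac{Y + \left(- \frac{3}{8} + 1\right)}{R + 2} = \frac{Y + \frac{5}{8}}{2 + R} = \frac{\frac{5}{8} + Y}{2 + R}$)
$\left(55 - 6 j{\left(-5,6 \right)}\right)^{2} = \left(55 - 6 \frac{\frac{5}{8} - 5}{2 + 6}\right)^{2} = \left(55 - 6 \cdot \frac{1}{8} \left(- \frac{35}{8}\right)\right)^{2} = \left(55 - - \frac{105}{32}\right)^{2} = \left(55 + \frac{105}{32}\right)^{2} = \left(\frac{1865}{32}\right)^{2} = \frac{3478225}{1024}$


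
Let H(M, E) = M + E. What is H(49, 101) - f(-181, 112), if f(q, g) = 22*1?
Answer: 128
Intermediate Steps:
H(M, E) = E + M
f(q, g) = 22
H(49, 101) - f(-181, 112) = (101 + 49) - 1*22 = 150 - 22 = 128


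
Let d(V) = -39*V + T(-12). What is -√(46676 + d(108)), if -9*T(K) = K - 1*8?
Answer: -2*√95549/3 ≈ -206.07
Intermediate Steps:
T(K) = 8/9 - K/9 (T(K) = -(K - 1*8)/9 = -(K - 8)/9 = -(-8 + K)/9 = 8/9 - K/9)
d(V) = 20/9 - 39*V (d(V) = -39*V + (8/9 - ⅑*(-12)) = -39*V + (8/9 + 4/3) = -39*V + 20/9 = 20/9 - 39*V)
-√(46676 + d(108)) = -√(46676 + (20/9 - 39*108)) = -√(46676 + (20/9 - 4212)) = -√(46676 - 37888/9) = -√(382196/9) = -2*√95549/3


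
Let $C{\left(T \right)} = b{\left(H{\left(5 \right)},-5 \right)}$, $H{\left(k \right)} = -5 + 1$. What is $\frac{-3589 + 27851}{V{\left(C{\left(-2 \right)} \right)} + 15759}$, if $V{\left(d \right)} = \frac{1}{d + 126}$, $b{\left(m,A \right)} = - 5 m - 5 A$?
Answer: $\frac{296343}{192485} \approx 1.5396$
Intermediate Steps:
$H{\left(k \right)} = -4$
$b{\left(m,A \right)} = - 5 A - 5 m$
$C{\left(T \right)} = 45$ ($C{\left(T \right)} = \left(-5\right) \left(-5\right) - -20 = 25 + 20 = 45$)
$V{\left(d \right)} = \frac{1}{126 + d}$
$\frac{-3589 + 27851}{V{\left(C{\left(-2 \right)} \right)} + 15759} = \frac{-3589 + 27851}{\frac{1}{126 + 45} + 15759} = \frac{24262}{\frac{1}{171} + 15759} = \frac{24262}{\frac{2694790}{171}} = 24262 \cdot \frac{171}{2694790} = \frac{296343}{192485}$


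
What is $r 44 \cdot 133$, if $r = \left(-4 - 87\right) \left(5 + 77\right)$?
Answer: $-43667624$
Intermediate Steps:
$r = -7462$ ($r = \left(-91\right) 82 = -7462$)
$r 44 \cdot 133 = \left(-7462\right) 44 \cdot 133 = \left(-328328\right) 133 = -43667624$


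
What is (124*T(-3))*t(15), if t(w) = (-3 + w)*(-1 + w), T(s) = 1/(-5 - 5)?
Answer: -10416/5 ≈ -2083.2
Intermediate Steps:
T(s) = -⅒ (T(s) = 1/(-10) = -⅒)
t(w) = (-1 + w)*(-3 + w)
(124*T(-3))*t(15) = (124*(-⅒))*(3 + 15² - 4*15) = -62*(3 + 225 - 60)/5 = -62/5*168 = -10416/5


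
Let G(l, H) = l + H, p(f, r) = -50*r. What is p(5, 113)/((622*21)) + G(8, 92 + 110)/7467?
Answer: -6574255/16255659 ≈ -0.40443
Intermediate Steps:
G(l, H) = H + l
p(5, 113)/((622*21)) + G(8, 92 + 110)/7467 = (-50*113)/((622*21)) + ((92 + 110) + 8)/7467 = -5650/13062 + (202 + 8)*(1/7467) = -5650*1/13062 + 210*(1/7467) = -2825/6531 + 70/2489 = -6574255/16255659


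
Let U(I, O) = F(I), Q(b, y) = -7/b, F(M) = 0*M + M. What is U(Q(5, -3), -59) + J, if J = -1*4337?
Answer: -21692/5 ≈ -4338.4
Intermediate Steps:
F(M) = M (F(M) = 0 + M = M)
U(I, O) = I
J = -4337
U(Q(5, -3), -59) + J = -7/5 - 4337 = -21692/5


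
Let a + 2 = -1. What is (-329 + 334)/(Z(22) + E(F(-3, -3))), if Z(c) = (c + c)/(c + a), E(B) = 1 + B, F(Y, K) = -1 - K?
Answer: 95/101 ≈ 0.94059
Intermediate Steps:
a = -3 (a = -2 - 1 = -3)
Z(c) = 2*c/(-3 + c) (Z(c) = (c + c)/(c - 3) = (2*c)/(-3 + c) = 2*c/(-3 + c))
(-329 + 334)/(Z(22) + E(F(-3, -3))) = (-329 + 334)/(2*22/(-3 + 22) + (1 + (-1 - 1*(-3)))) = 5/(2*22/19 + (1 + (-1 + 3))) = 5/(2*22*(1/19) + (1 + 2)) = 5/(44/19 + 3) = 5/(101/19) = 5*(19/101) = 95/101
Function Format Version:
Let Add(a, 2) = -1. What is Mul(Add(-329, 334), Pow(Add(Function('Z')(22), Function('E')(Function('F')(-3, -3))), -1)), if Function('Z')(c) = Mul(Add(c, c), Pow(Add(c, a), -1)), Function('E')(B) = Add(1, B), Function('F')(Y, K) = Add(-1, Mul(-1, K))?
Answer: Rational(95, 101) ≈ 0.94059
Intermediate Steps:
a = -3 (a = Add(-2, -1) = -3)
Function('Z')(c) = Mul(2, c, Pow(Add(-3, c), -1)) (Function('Z')(c) = Mul(Add(c, c), Pow(Add(c, -3), -1)) = Mul(Mul(2, c), Pow(Add(-3, c), -1)) = Mul(2, c, Pow(Add(-3, c), -1)))
Mul(Add(-329, 334), Pow(Add(Function('Z')(22), Function('E')(Function('F')(-3, -3))), -1)) = Mul(Add(-329, 334), Pow(Add(Mul(2, 22, Pow(Add(-3, 22), -1)), Add(1, Add(-1, Mul(-1, -3)))), -1)) = Mul(5, Pow(Add(Mul(2, 22, Pow(19, -1)), Add(1, Add(-1, 3))), -1)) = Mul(5, Pow(Add(Mul(2, 22, Rational(1, 19)), Add(1, 2)), -1)) = Mul(5, Pow(Add(Rational(44, 19), 3), -1)) = Mul(5, Pow(Rational(101, 19), -1)) = Mul(5, Rational(19, 101)) = Rational(95, 101)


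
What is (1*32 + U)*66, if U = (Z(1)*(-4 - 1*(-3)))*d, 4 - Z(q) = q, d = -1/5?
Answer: 10758/5 ≈ 2151.6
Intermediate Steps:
d = -1/5 (d = -1*1/5 = -1/5 ≈ -0.20000)
Z(q) = 4 - q
U = 3/5 (U = ((4 - 1*1)*(-4 - 1*(-3)))*(-1/5) = ((4 - 1)*(-4 + 3))*(-1/5) = (3*(-1))*(-1/5) = -3*(-1/5) = 3/5 ≈ 0.60000)
(1*32 + U)*66 = (1*32 + 3/5)*66 = (32 + 3/5)*66 = (163/5)*66 = 10758/5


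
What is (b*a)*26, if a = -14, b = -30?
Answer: 10920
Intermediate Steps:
(b*a)*26 = -30*(-14)*26 = 420*26 = 10920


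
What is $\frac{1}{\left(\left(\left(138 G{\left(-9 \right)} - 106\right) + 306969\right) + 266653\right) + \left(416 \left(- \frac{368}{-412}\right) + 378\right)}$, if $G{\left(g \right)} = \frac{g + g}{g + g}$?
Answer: $\frac{103}{59163568} \approx 1.7409 \cdot 10^{-6}$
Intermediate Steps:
$G{\left(g \right)} = 1$ ($G{\left(g \right)} = \frac{2 g}{2 g} = 2 g \frac{1}{2 g} = 1$)
$\frac{1}{\left(\left(\left(138 G{\left(-9 \right)} - 106\right) + 306969\right) + 266653\right) + \left(416 \left(- \frac{368}{-412}\right) + 378\right)} = \frac{1}{\left(\left(\left(138 \cdot 1 - 106\right) + 306969\right) + 266653\right) + \left(416 \left(- \frac{368}{-412}\right) + 378\right)} = \frac{1}{\left(\left(\left(138 - 106\right) + 306969\right) + 266653\right) + \left(416 \left(\left(-368\right) \left(- \frac{1}{412}\right)\right) + 378\right)} = \frac{1}{\left(\left(32 + 306969\right) + 266653\right) + \left(416 \cdot \frac{92}{103} + 378\right)} = \frac{1}{\left(307001 + 266653\right) + \left(\frac{38272}{103} + 378\right)} = \frac{1}{573654 + \frac{77206}{103}} = \frac{1}{\frac{59163568}{103}} = \frac{103}{59163568}$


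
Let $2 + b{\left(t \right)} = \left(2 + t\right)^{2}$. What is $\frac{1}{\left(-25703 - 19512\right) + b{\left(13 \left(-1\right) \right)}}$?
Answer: $- \frac{1}{45096} \approx -2.2175 \cdot 10^{-5}$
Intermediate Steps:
$b{\left(t \right)} = -2 + \left(2 + t\right)^{2}$
$\frac{1}{\left(-25703 - 19512\right) + b{\left(13 \left(-1\right) \right)}} = \frac{1}{\left(-25703 - 19512\right) - \left(2 - \left(2 + 13 \left(-1\right)\right)^{2}\right)} = \frac{1}{\left(-25703 - 19512\right) - \left(2 - \left(2 - 13\right)^{2}\right)} = \frac{1}{-45215 - \left(2 - \left(-11\right)^{2}\right)} = \frac{1}{-45215 + \left(-2 + 121\right)} = \frac{1}{-45215 + 119} = \frac{1}{-45096} = - \frac{1}{45096}$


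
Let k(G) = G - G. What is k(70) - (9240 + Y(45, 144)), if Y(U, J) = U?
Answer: -9285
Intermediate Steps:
k(G) = 0
k(70) - (9240 + Y(45, 144)) = 0 - (9240 + 45) = 0 - 1*9285 = 0 - 9285 = -9285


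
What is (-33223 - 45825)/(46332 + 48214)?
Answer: -964/1153 ≈ -0.83608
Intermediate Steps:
(-33223 - 45825)/(46332 + 48214) = -79048/94546 = -79048*1/94546 = -964/1153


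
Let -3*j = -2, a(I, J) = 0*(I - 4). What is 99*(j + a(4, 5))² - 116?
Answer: -72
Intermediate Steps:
a(I, J) = 0 (a(I, J) = 0*(-4 + I) = 0)
j = ⅔ (j = -⅓*(-2) = ⅔ ≈ 0.66667)
99*(j + a(4, 5))² - 116 = 99*(⅔ + 0)² - 116 = 99*(⅔)² - 116 = 99*(4/9) - 116 = 44 - 116 = -72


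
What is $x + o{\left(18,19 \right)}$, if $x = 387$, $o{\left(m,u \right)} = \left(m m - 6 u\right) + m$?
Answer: $615$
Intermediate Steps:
$o{\left(m,u \right)} = m + m^{2} - 6 u$ ($o{\left(m,u \right)} = \left(m^{2} - 6 u\right) + m = m + m^{2} - 6 u$)
$x + o{\left(18,19 \right)} = 387 + \left(18 + 18^{2} - 114\right) = 387 + \left(18 + 324 - 114\right) = 387 + 228 = 615$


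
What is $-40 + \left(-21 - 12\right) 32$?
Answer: $-1096$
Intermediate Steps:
$-40 + \left(-21 - 12\right) 32 = -40 - 1056 = -1096$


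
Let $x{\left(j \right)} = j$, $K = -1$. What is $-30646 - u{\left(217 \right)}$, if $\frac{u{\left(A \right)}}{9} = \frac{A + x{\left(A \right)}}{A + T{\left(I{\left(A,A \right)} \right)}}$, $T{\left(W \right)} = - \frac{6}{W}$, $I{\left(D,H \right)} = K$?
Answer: $- \frac{6837964}{223} \approx -30664.0$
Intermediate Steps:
$I{\left(D,H \right)} = -1$
$u{\left(A \right)} = \frac{18 A}{6 + A}$ ($u{\left(A \right)} = 9 \frac{A + A}{A - \frac{6}{-1}} = 9 \frac{2 A}{A - -6} = 9 \frac{2 A}{A + 6} = 9 \frac{2 A}{6 + A} = \frac{18 A}{6 + A}$)
$-30646 - u{\left(217 \right)} = -30646 - 18 \cdot 217 \frac{1}{6 + 217} = -30646 - 18 \cdot 217 \cdot \frac{1}{223} = -30646 - \frac{3906}{223} = - \frac{6837964}{223}$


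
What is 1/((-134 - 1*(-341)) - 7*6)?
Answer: 1/165 ≈ 0.0060606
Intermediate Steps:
1/((-134 - 1*(-341)) - 7*6) = 1/((-134 + 341) - 42) = 1/(207 - 42) = 1/165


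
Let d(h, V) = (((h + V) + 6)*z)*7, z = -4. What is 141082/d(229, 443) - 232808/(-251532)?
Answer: -1294458773/198961812 ≈ -6.5061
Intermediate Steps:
d(h, V) = -168 - 28*V - 28*h (d(h, V) = (((h + V) + 6)*(-4))*7 = (((V + h) + 6)*(-4))*7 = ((6 + V + h)*(-4))*7 = (-24 - 4*V - 4*h)*7 = -168 - 28*V - 28*h)
141082/d(229, 443) - 232808/(-251532) = 141082/(-168 - 28*443 - 28*229) - 232808/(-251532) = 141082/(-168 - 12404 - 6412) - 232808*(-1/251532) = 141082/(-18984) + 58202/62883 = 141082*(-1/18984) + 58202/62883 = -70541/9492 + 58202/62883 = -1294458773/198961812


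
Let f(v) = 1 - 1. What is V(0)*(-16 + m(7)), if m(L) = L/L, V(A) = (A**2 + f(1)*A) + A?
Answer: 0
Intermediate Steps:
f(v) = 0
V(A) = A + A**2 (V(A) = (A**2 + 0*A) + A = (A**2 + 0) + A = A**2 + A = A + A**2)
m(L) = 1
V(0)*(-16 + m(7)) = (0*(1 + 0))*(-16 + 1) = (0*1)*(-15) = 0*(-15) = 0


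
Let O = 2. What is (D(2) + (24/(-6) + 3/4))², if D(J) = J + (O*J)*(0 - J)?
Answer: 1369/16 ≈ 85.563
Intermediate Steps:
D(J) = J - 2*J² (D(J) = J + (2*J)*(0 - J) = J + (2*J)*(-J) = J - 2*J²)
(D(2) + (24/(-6) + 3/4))² = (2*(1 - 2*2) + (24/(-6) + 3/4))² = (2*(1 - 4) + (24*(-⅙) + 3*(¼)))² = (2*(-3) + (-4 + ¾))² = (-6 - 13/4)² = (-37/4)² = 1369/16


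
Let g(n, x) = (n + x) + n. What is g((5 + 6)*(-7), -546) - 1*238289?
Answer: -238989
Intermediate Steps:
g(n, x) = x + 2*n
g((5 + 6)*(-7), -546) - 1*238289 = (-546 + 2*((5 + 6)*(-7))) - 1*238289 = (-546 + 2*(11*(-7))) - 238289 = (-546 + 2*(-77)) - 238289 = (-546 - 154) - 238289 = -700 - 238289 = -238989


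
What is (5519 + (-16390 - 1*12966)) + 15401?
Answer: -8436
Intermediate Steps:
(5519 + (-16390 - 1*12966)) + 15401 = (5519 + (-16390 - 12966)) + 15401 = (5519 - 29356) + 15401 = -23837 + 15401 = -8436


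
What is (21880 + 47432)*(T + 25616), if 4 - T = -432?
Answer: 1805716224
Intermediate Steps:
T = 436 (T = 4 - 1*(-432) = 4 + 432 = 436)
(21880 + 47432)*(T + 25616) = (21880 + 47432)*(436 + 25616) = 69312*26052 = 1805716224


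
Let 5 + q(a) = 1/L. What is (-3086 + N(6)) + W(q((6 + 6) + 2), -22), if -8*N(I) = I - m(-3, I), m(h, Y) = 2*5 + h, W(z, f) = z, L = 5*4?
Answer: -123633/40 ≈ -3090.8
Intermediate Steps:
L = 20
q(a) = -99/20 (q(a) = -5 + 1/20 = -99/20)
m(h, Y) = 10 + h
N(I) = 7/8 - I/8 (N(I) = -(I - (10 - 3))/8 = -(I - 1*7)/8 = -(I - 7)/8 = -(-7 + I)/8 = 7/8 - I/8)
(-3086 + N(6)) + W(q((6 + 6) + 2), -22) = (-3086 + (7/8 - ⅛*6)) - 99/20 = (-3086 + (7/8 - ¾)) - 99/20 = (-3086 + ⅛) - 99/20 = -24687/8 - 99/20 = -123633/40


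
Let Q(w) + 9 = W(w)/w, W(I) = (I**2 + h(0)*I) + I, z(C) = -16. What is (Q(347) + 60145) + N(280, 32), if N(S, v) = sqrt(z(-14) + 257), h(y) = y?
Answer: 60484 + sqrt(241) ≈ 60500.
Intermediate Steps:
W(I) = I + I**2 (W(I) = (I**2 + 0*I) + I = (I**2 + 0) + I = I**2 + I = I + I**2)
Q(w) = -8 + w (Q(w) = -9 + (w*(1 + w))/w = -9 + (1 + w) = -8 + w)
N(S, v) = sqrt(241) (N(S, v) = sqrt(-16 + 257) = sqrt(241))
(Q(347) + 60145) + N(280, 32) = ((-8 + 347) + 60145) + sqrt(241) = (339 + 60145) + sqrt(241) = 60484 + sqrt(241)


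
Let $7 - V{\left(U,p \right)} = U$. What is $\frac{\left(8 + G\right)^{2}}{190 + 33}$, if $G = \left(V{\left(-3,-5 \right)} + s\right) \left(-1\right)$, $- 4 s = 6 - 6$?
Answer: $\frac{4}{223} \approx 0.017937$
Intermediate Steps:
$V{\left(U,p \right)} = 7 - U$
$s = 0$ ($s = - \frac{6 - 6}{4} = \left(- \frac{1}{4}\right) 0 = 0$)
$G = -10$ ($G = \left(\left(7 - -3\right) + 0\right) \left(-1\right) = \left(\left(7 + 3\right) + 0\right) \left(-1\right) = \left(10 + 0\right) \left(-1\right) = 10 \left(-1\right) = -10$)
$\frac{\left(8 + G\right)^{2}}{190 + 33} = \frac{\left(8 - 10\right)^{2}}{190 + 33} = \frac{\left(-2\right)^{2}}{223} = \frac{1}{223} \cdot 4 = \frac{4}{223}$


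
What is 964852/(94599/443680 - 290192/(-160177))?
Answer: 68569456797358720/143904970583 ≈ 4.7649e+5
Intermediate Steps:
964852/(94599/443680 - 290192/(-160177)) = 964852/(94599*(1/443680) - 290192*(-1/160177)) = 964852/(94599/443680 + 290192/160177) = 964852/(143904970583/71067331360) = 964852*(71067331360/143904970583) = 68569456797358720/143904970583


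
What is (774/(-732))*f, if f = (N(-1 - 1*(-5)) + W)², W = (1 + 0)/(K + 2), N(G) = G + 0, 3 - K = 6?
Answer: -1161/122 ≈ -9.5164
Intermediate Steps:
K = -3 (K = 3 - 1*6 = 3 - 6 = -3)
N(G) = G
W = -1 (W = (1 + 0)/(-3 + 2) = 1/(-1) = 1*(-1) = -1)
f = 9 (f = ((-1 - 1*(-5)) - 1)² = ((-1 + 5) - 1)² = (4 - 1)² = 3² = 9)
(774/(-732))*f = (774/(-732))*9 = (774*(-1/732))*9 = -129/122*9 = -1161/122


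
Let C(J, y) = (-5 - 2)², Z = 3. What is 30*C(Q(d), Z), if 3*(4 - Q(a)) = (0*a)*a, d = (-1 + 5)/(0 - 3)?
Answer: 1470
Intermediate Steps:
d = -4/3 (d = 4/(-3) = 4*(-⅓) = -4/3 ≈ -1.3333)
Q(a) = 4 (Q(a) = 4 - 0*a*a/3 = 4 - 0*a = 4 - ⅓*0 = 4 + 0 = 4)
C(J, y) = 49 (C(J, y) = (-7)² = 49)
30*C(Q(d), Z) = 30*49 = 1470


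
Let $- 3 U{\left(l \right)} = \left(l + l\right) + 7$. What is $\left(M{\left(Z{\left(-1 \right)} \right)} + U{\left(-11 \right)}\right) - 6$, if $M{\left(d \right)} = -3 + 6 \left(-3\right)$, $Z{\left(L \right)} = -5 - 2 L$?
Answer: $-22$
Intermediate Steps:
$U{\left(l \right)} = - \frac{7}{3} - \frac{2 l}{3}$ ($U{\left(l \right)} = - \frac{\left(l + l\right) + 7}{3} = - \frac{2 l + 7}{3} = - \frac{7 + 2 l}{3} = - \frac{7}{3} - \frac{2 l}{3}$)
$M{\left(d \right)} = -21$ ($M{\left(d \right)} = -3 - 18 = -21$)
$\left(M{\left(Z{\left(-1 \right)} \right)} + U{\left(-11 \right)}\right) - 6 = \left(-21 - -5\right) - 6 = \left(-21 + \left(- \frac{7}{3} + \frac{22}{3}\right)\right) - 6 = \left(-21 + 5\right) - 6 = -16 - 6 = -22$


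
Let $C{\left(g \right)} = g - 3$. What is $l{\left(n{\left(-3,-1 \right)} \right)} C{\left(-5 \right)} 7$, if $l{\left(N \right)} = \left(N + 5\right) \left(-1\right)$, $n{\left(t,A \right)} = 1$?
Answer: $336$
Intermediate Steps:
$C{\left(g \right)} = -3 + g$ ($C{\left(g \right)} = g - 3 = -3 + g$)
$l{\left(N \right)} = -5 - N$ ($l{\left(N \right)} = \left(5 + N\right) \left(-1\right) = -5 - N$)
$l{\left(n{\left(-3,-1 \right)} \right)} C{\left(-5 \right)} 7 = \left(-5 - 1\right) \left(-3 - 5\right) 7 = \left(-5 - 1\right) \left(-8\right) 7 = \left(-6\right) \left(-8\right) 7 = 48 \cdot 7 = 336$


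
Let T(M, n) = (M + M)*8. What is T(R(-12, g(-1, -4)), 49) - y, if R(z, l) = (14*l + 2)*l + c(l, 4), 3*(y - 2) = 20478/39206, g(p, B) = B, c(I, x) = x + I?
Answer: 67705349/19603 ≈ 3453.8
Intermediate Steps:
c(I, x) = I + x
y = 42619/19603 (y = 2 + (20478/39206)/3 = 2 + (20478*(1/39206))/3 = 2 + (1/3)*(10239/19603) = 2 + 3413/19603 = 42619/19603 ≈ 2.1741)
R(z, l) = 4 + l + l*(2 + 14*l) (R(z, l) = (14*l + 2)*l + (l + 4) = (2 + 14*l)*l + (4 + l) = l*(2 + 14*l) + (4 + l) = 4 + l + l*(2 + 14*l))
T(M, n) = 16*M (T(M, n) = (2*M)*8 = 16*M)
T(R(-12, g(-1, -4)), 49) - y = 16*(4 + 3*(-4) + 14*(-4)**2) - 1*42619/19603 = 16*(4 - 12 + 14*16) - 42619/19603 = 16*(4 - 12 + 224) - 42619/19603 = 16*216 - 42619/19603 = 3456 - 42619/19603 = 67705349/19603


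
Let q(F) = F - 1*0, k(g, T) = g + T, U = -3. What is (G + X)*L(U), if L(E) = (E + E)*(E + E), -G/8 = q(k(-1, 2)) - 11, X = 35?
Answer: 4140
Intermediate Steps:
k(g, T) = T + g
q(F) = F (q(F) = F + 0 = F)
G = 80 (G = -8*((2 - 1) - 11) = -8*(1 - 11) = -8*(-10) = 80)
L(E) = 4*E² (L(E) = (2*E)*(2*E) = 4*E²)
(G + X)*L(U) = (80 + 35)*(4*(-3)²) = 115*(4*9) = 115*36 = 4140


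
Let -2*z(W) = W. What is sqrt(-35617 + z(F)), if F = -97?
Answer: I*sqrt(142274)/2 ≈ 188.6*I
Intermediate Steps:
z(W) = -W/2
sqrt(-35617 + z(F)) = sqrt(-35617 - 1/2*(-97)) = sqrt(-35617 + 97/2) = sqrt(-71137/2) = I*sqrt(142274)/2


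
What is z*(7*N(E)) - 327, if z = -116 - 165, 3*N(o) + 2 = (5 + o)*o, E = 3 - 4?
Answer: 3607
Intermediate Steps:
E = -1
N(o) = -⅔ + o*(5 + o)/3 (N(o) = -⅔ + ((5 + o)*o)/3 = -⅔ + (o*(5 + o))/3 = -⅔ + o*(5 + o)/3)
z = -281
z*(7*N(E)) - 327 = -1967*(-⅔ + (⅓)*(-1)² + (5/3)*(-1)) - 327 = -1967*(-⅔ + (⅓)*1 - 5/3) - 327 = -1967*(-⅔ + ⅓ - 5/3) - 327 = -1967*(-2) - 327 = -281*(-14) - 327 = 3934 - 327 = 3607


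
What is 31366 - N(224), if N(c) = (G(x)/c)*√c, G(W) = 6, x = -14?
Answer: 31366 - 3*√14/28 ≈ 31366.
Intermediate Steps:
N(c) = 6/√c (N(c) = (6/c)*√c = 6/√c)
31366 - N(224) = 31366 - 6/√224 = 31366 - 6*√14/56 = 31366 - 3*√14/28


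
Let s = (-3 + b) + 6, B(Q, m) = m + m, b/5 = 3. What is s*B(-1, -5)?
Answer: -180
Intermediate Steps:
b = 15 (b = 5*3 = 15)
B(Q, m) = 2*m
s = 18 (s = (-3 + 15) + 6 = 12 + 6 = 18)
s*B(-1, -5) = 18*(2*(-5)) = 18*(-10) = -180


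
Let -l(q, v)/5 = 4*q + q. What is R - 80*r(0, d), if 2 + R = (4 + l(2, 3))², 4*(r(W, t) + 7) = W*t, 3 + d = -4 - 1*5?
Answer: 2674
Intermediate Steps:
l(q, v) = -25*q (l(q, v) = -5*(4*q + q) = -25*q)
d = -12 (d = -3 + (-4 - 1*5) = -3 + (-4 - 5) = -3 - 9 = -12)
r(W, t) = -7 + W*t/4 (r(W, t) = -7 + (W*t)/4 = -7 + W*t/4)
R = 2114 (R = -2 + (4 - 25*2)² = -2 + (4 - 50)² = -2 + (-46)² = -2 + 2116 = 2114)
R - 80*r(0, d) = 2114 - 80*(-7 + (¼)*0*(-12)) = 2114 - 80*(-7 + 0) = 2114 - 80*(-7) = 2114 + 560 = 2674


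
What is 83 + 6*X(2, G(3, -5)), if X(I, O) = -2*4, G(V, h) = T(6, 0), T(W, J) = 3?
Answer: 35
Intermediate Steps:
G(V, h) = 3
X(I, O) = -8
83 + 6*X(2, G(3, -5)) = 83 + 6*(-8) = 83 - 48 = 35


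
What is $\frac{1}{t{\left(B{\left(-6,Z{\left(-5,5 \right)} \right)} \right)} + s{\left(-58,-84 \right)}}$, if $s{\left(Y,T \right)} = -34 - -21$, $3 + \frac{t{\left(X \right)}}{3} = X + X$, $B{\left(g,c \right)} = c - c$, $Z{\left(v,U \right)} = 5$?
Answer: $- \frac{1}{22} \approx -0.045455$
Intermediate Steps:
$B{\left(g,c \right)} = 0$
$t{\left(X \right)} = -9 + 6 X$ ($t{\left(X \right)} = -9 + 3 \left(X + X\right) = -9 + 3 \cdot 2 X = -9 + 6 X$)
$s{\left(Y,T \right)} = -13$ ($s{\left(Y,T \right)} = -34 + 21 = -13$)
$\frac{1}{t{\left(B{\left(-6,Z{\left(-5,5 \right)} \right)} \right)} + s{\left(-58,-84 \right)}} = \frac{1}{\left(-9 + 6 \cdot 0\right) - 13} = \frac{1}{\left(-9 + 0\right) - 13} = \frac{1}{-9 - 13} = \frac{1}{-22} = - \frac{1}{22}$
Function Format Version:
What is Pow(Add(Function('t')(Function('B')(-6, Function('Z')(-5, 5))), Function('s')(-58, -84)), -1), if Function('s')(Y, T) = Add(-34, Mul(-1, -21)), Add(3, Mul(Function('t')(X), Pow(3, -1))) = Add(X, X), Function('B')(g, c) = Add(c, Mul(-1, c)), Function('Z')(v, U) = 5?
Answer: Rational(-1, 22) ≈ -0.045455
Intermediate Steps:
Function('B')(g, c) = 0
Function('t')(X) = Add(-9, Mul(6, X)) (Function('t')(X) = Add(-9, Mul(3, Add(X, X))) = Add(-9, Mul(3, Mul(2, X))) = Add(-9, Mul(6, X)))
Function('s')(Y, T) = -13 (Function('s')(Y, T) = Add(-34, 21) = -13)
Pow(Add(Function('t')(Function('B')(-6, Function('Z')(-5, 5))), Function('s')(-58, -84)), -1) = Pow(Add(Add(-9, Mul(6, 0)), -13), -1) = Pow(Add(Add(-9, 0), -13), -1) = Pow(Add(-9, -13), -1) = Pow(-22, -1) = Rational(-1, 22)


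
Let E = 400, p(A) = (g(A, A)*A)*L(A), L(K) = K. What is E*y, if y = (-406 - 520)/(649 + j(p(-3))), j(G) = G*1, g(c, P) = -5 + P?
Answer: -370400/577 ≈ -641.94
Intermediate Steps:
p(A) = A**2*(-5 + A) (p(A) = ((-5 + A)*A)*A = (A*(-5 + A))*A = A**2*(-5 + A))
j(G) = G
y = -926/577 (y = (-406 - 520)/(649 + (-3)**2*(-5 - 3)) = -926/(649 + 9*(-8)) = -926/(649 - 72) = -926/577 ≈ -1.6049)
E*y = 400*(-926/577) = -370400/577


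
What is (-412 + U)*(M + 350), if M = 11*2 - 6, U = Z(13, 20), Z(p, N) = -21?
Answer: -158478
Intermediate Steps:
U = -21
M = 16 (M = 22 - 6 = 16)
(-412 + U)*(M + 350) = (-412 - 21)*(16 + 350) = -433*366 = -158478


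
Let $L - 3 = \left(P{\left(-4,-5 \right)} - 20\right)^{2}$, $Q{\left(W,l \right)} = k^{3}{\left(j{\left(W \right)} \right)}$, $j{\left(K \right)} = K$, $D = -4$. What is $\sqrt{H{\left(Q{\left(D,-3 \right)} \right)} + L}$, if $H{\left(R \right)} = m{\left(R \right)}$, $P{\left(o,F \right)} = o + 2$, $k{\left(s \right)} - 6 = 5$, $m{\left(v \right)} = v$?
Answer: $3 \sqrt{202} \approx 42.638$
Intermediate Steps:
$k{\left(s \right)} = 11$ ($k{\left(s \right)} = 6 + 5 = 11$)
$P{\left(o,F \right)} = 2 + o$
$Q{\left(W,l \right)} = 1331$ ($Q{\left(W,l \right)} = 11^{3} = 1331$)
$H{\left(R \right)} = R$
$L = 487$ ($L = 3 + \left(\left(2 - 4\right) - 20\right)^{2} = 3 + \left(-2 - 20\right)^{2} = 3 + \left(-22\right)^{2} = 3 + 484 = 487$)
$\sqrt{H{\left(Q{\left(D,-3 \right)} \right)} + L} = \sqrt{1331 + 487} = \sqrt{1818} = 3 \sqrt{202}$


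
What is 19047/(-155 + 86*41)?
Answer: 19047/3371 ≈ 5.6503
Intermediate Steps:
19047/(-155 + 86*41) = 19047/(-155 + 3526) = 19047/3371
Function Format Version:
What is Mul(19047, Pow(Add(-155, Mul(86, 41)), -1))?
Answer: Rational(19047, 3371) ≈ 5.6503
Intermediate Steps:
Mul(19047, Pow(Add(-155, Mul(86, 41)), -1)) = Mul(19047, Pow(Add(-155, 3526), -1)) = Mul(19047, Pow(3371, -1)) = Mul(19047, Rational(1, 3371)) = Rational(19047, 3371)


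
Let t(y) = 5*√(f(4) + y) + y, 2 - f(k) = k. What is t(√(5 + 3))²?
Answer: 2*(2 + 5*√(-1 + √2))² ≈ 54.454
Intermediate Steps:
f(k) = 2 - k
t(y) = y + 5*√(-2 + y) (t(y) = 5*√((2 - 1*4) + y) + y = 5*√((2 - 4) + y) + y = 5*√(-2 + y) + y = y + 5*√(-2 + y))
t(√(5 + 3))² = (√(5 + 3) + 5*√(-2 + √(5 + 3)))² = (√8 + 5*√(-2 + √8))² = (2*√2 + 5*√(-2 + 2*√2))²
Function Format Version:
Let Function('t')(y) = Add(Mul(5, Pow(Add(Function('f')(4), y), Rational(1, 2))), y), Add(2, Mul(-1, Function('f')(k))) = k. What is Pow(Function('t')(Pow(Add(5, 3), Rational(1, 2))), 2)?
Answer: Mul(2, Pow(Add(2, Mul(5, Pow(Add(-1, Pow(2, Rational(1, 2))), Rational(1, 2)))), 2)) ≈ 54.454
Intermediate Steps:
Function('f')(k) = Add(2, Mul(-1, k))
Function('t')(y) = Add(y, Mul(5, Pow(Add(-2, y), Rational(1, 2)))) (Function('t')(y) = Add(Mul(5, Pow(Add(Add(2, Mul(-1, 4)), y), Rational(1, 2))), y) = Add(Mul(5, Pow(Add(Add(2, -4), y), Rational(1, 2))), y) = Add(Mul(5, Pow(Add(-2, y), Rational(1, 2))), y) = Add(y, Mul(5, Pow(Add(-2, y), Rational(1, 2)))))
Pow(Function('t')(Pow(Add(5, 3), Rational(1, 2))), 2) = Pow(Add(Pow(Add(5, 3), Rational(1, 2)), Mul(5, Pow(Add(-2, Pow(Add(5, 3), Rational(1, 2))), Rational(1, 2)))), 2) = Pow(Add(Pow(8, Rational(1, 2)), Mul(5, Pow(Add(-2, Pow(8, Rational(1, 2))), Rational(1, 2)))), 2) = Pow(Add(Mul(2, Pow(2, Rational(1, 2))), Mul(5, Pow(Add(-2, Mul(2, Pow(2, Rational(1, 2)))), Rational(1, 2)))), 2)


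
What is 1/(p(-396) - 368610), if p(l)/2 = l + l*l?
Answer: -1/55770 ≈ -1.7931e-5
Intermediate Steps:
p(l) = 2*l + 2*l² (p(l) = 2*(l + l*l) = 2*(l + l²) = 2*l + 2*l²)
1/(p(-396) - 368610) = 1/(2*(-396)*(1 - 396) - 368610) = 1/(2*(-396)*(-395) - 368610) = 1/(312840 - 368610) = 1/(-55770) = -1/55770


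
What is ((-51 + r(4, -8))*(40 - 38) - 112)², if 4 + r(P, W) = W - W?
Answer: 49284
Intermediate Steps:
r(P, W) = -4 (r(P, W) = -4 + (W - W) = -4 + 0 = -4)
((-51 + r(4, -8))*(40 - 38) - 112)² = ((-51 - 4)*(40 - 38) - 112)² = (-55*2 - 112)² = (-110 - 112)² = (-222)² = 49284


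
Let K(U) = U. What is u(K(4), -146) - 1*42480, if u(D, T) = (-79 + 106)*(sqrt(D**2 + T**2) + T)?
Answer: -46422 + 54*sqrt(5333) ≈ -42479.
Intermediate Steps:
u(D, T) = 27*T + 27*sqrt(D**2 + T**2) (u(D, T) = 27*(T + sqrt(D**2 + T**2)) = 27*T + 27*sqrt(D**2 + T**2))
u(K(4), -146) - 1*42480 = (27*(-146) + 27*sqrt(4**2 + (-146)**2)) - 1*42480 = (-3942 + 27*sqrt(16 + 21316)) - 42480 = (-3942 + 27*sqrt(21332)) - 42480 = (-3942 + 27*(2*sqrt(5333))) - 42480 = (-3942 + 54*sqrt(5333)) - 42480 = -46422 + 54*sqrt(5333)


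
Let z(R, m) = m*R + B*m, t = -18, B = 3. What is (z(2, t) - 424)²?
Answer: 264196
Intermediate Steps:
z(R, m) = 3*m + R*m (z(R, m) = m*R + 3*m = R*m + 3*m = 3*m + R*m)
(z(2, t) - 424)² = (-18*(3 + 2) - 424)² = (-18*5 - 424)² = (-90 - 424)² = (-514)² = 264196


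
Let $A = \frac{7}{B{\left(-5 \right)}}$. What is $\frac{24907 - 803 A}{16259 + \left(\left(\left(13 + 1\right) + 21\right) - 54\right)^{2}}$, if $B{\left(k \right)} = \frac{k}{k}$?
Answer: $\frac{9643}{8310} \approx 1.1604$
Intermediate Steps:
$B{\left(k \right)} = 1$
$A = 7$ ($A = \frac{7}{1} = 7 \cdot 1 = 7$)
$\frac{24907 - 803 A}{16259 + \left(\left(\left(13 + 1\right) + 21\right) - 54\right)^{2}} = \frac{24907 - 5621}{16259 + \left(\left(\left(13 + 1\right) + 21\right) - 54\right)^{2}} = \frac{24907 - 5621}{16259 + \left(\left(14 + 21\right) - 54\right)^{2}} = \frac{19286}{16259 + \left(35 - 54\right)^{2}} = \frac{19286}{16259 + \left(-19\right)^{2}} = \frac{19286}{16259 + 361} = \frac{19286}{16620} = 19286 \cdot \frac{1}{16620} = \frac{9643}{8310}$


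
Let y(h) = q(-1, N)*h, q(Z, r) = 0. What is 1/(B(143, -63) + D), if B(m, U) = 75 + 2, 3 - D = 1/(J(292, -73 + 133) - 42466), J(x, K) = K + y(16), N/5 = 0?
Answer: 42406/3392481 ≈ 0.012500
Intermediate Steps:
N = 0 (N = 5*0 = 0)
y(h) = 0 (y(h) = 0*h = 0)
J(x, K) = K (J(x, K) = K + 0 = K)
D = 127219/42406 (D = 3 - 1/((-73 + 133) - 42466) = 3 - 1/(60 - 42466) = 3 - 1/(-42406) = 3 - 1*(-1/42406) = 3 + 1/42406 = 127219/42406 ≈ 3.0000)
B(m, U) = 77
1/(B(143, -63) + D) = 1/(77 + 127219/42406) = 1/(3392481/42406) = 42406/3392481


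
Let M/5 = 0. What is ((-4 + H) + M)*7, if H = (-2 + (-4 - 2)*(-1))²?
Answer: 84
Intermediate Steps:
M = 0 (M = 5*0 = 0)
H = 16 (H = (-2 - 6*(-1))² = (-2 + 6)² = 4² = 16)
((-4 + H) + M)*7 = ((-4 + 16) + 0)*7 = (12 + 0)*7 = 12*7 = 84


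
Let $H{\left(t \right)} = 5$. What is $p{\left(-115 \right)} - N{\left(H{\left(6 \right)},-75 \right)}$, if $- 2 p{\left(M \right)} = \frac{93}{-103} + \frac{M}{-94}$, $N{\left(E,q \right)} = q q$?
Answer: $- \frac{108925603}{19364} \approx -5625.2$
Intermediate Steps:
$N{\left(E,q \right)} = q^{2}$
$p{\left(M \right)} = \frac{93}{206} + \frac{M}{188}$ ($p{\left(M \right)} = - \frac{\frac{93}{-103} + \frac{M}{-94}}{2} = - \frac{93 \left(- \frac{1}{103}\right) + M \left(- \frac{1}{94}\right)}{2} = - \frac{- \frac{93}{103} - \frac{M}{94}}{2} = \frac{93}{206} + \frac{M}{188}$)
$p{\left(-115 \right)} - N{\left(H{\left(6 \right)},-75 \right)} = \left(\frac{93}{206} + \frac{1}{188} \left(-115\right)\right) - \left(-75\right)^{2} = \left(\frac{93}{206} - \frac{115}{188}\right) - 5625 = - \frac{3103}{19364} - 5625 = - \frac{108925603}{19364}$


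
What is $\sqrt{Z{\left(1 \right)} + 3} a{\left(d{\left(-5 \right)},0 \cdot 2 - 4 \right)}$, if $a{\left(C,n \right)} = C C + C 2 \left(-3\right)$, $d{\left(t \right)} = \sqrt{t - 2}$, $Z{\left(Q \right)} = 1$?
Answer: $-14 - 12 i \sqrt{7} \approx -14.0 - 31.749 i$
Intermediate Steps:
$d{\left(t \right)} = \sqrt{-2 + t}$
$a{\left(C,n \right)} = C^{2} - 6 C$ ($a{\left(C,n \right)} = C^{2} + 2 C \left(-3\right) = C^{2} - 6 C$)
$\sqrt{Z{\left(1 \right)} + 3} a{\left(d{\left(-5 \right)},0 \cdot 2 - 4 \right)} = \sqrt{1 + 3} \sqrt{-2 - 5} \left(-6 + \sqrt{-2 - 5}\right) = \sqrt{4} \sqrt{-7} \left(-6 + \sqrt{-7}\right) = 2 i \sqrt{7} \left(-6 + i \sqrt{7}\right)$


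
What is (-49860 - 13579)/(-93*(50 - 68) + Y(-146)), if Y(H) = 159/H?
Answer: -9262094/244245 ≈ -37.921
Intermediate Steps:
(-49860 - 13579)/(-93*(50 - 68) + Y(-146)) = (-49860 - 13579)/(-93*(50 - 68) + 159/(-146)) = -63439/(-93*(-18) + 159*(-1/146)) = -63439/(1674 - 159/146) = -63439/244245/146 = -63439*146/244245 = -9262094/244245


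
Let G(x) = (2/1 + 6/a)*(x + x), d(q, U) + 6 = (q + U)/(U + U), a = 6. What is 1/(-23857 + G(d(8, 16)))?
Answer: -2/47777 ≈ -4.1861e-5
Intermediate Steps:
d(q, U) = -6 + (U + q)/(2*U) (d(q, U) = -6 + (q + U)/(U + U) = -6 + (U + q)/((2*U)) = -6 + (U + q)*(1/(2*U)) = -6 + (U + q)/(2*U))
G(x) = 6*x (G(x) = (2/1 + 6/6)*(x + x) = (2*1 + 6*(⅙))*(2*x) = (2 + 1)*(2*x) = 3*(2*x) = 6*x)
1/(-23857 + G(d(8, 16))) = 1/(-23857 + 6*((½)*(8 - 11*16)/16)) = 1/(-23857 + 6*((½)*(1/16)*(8 - 176))) = 1/(-23857 + 6*((½)*(1/16)*(-168))) = 1/(-23857 + 6*(-21/4)) = 1/(-23857 - 63/2) = 1/(-47777/2) = -2/47777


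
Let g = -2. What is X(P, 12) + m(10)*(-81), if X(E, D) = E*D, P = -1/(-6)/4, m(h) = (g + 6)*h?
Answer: -6479/2 ≈ -3239.5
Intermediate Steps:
m(h) = 4*h (m(h) = (-2 + 6)*h = 4*h)
P = 1/24 (P = -1*(-1/6)*(1/4) = (1/6)*(1/4) = 1/24 ≈ 0.041667)
X(E, D) = D*E
X(P, 12) + m(10)*(-81) = 12*(1/24) + (4*10)*(-81) = 1/2 + 40*(-81) = 1/2 - 3240 = -6479/2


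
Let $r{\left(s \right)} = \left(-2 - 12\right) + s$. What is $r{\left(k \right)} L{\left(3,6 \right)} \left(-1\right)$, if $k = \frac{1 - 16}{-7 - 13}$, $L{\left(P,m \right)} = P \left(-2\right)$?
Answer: $- \frac{159}{2} \approx -79.5$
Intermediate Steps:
$L{\left(P,m \right)} = - 2 P$
$k = \frac{3}{4}$ ($k = - \frac{15}{-20} = \left(-15\right) \left(- \frac{1}{20}\right) = \frac{3}{4} \approx 0.75$)
$r{\left(s \right)} = -14 + s$
$r{\left(k \right)} L{\left(3,6 \right)} \left(-1\right) = \left(-14 + \frac{3}{4}\right) \left(-2\right) 3 \left(-1\right) = - \frac{53 \left(\left(-6\right) \left(-1\right)\right)}{4} = \left(- \frac{53}{4}\right) 6 = - \frac{159}{2}$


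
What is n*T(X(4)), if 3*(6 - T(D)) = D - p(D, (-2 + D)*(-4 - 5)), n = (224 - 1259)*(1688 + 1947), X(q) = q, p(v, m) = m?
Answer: 5016300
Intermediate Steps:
n = -3762225 (n = -1035*3635 = -3762225)
T(D) = 12 - 10*D/3 (T(D) = 6 - (D - (-2 + D)*(-4 - 5))/3 = 6 - (D - (-2 + D)*(-9))/3 = 6 - (D - (18 - 9*D))/3 = 6 - (D + (-18 + 9*D))/3 = 6 - (-18 + 10*D)/3 = 6 + (6 - 10*D/3) = 12 - 10*D/3)
n*T(X(4)) = -3762225*(12 - 10/3*4) = -3762225*(12 - 40/3) = -3762225*(-4/3) = 5016300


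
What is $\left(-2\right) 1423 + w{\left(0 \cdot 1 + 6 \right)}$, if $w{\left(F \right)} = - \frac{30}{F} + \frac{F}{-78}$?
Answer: $- \frac{37064}{13} \approx -2851.1$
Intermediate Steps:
$w{\left(F \right)} = - \frac{30}{F} - \frac{F}{78}$ ($w{\left(F \right)} = - \frac{30}{F} + F \left(- \frac{1}{78}\right) = - \frac{30}{F} - \frac{F}{78}$)
$\left(-2\right) 1423 + w{\left(0 \cdot 1 + 6 \right)} = \left(-2\right) 1423 - \left(\frac{30}{0 \cdot 1 + 6} + \frac{0 \cdot 1 + 6}{78}\right) = -2846 - \left(\frac{30}{0 + 6} + \frac{0 + 6}{78}\right) = -2846 - \left(\frac{1}{13} + \frac{30}{6}\right) = -2846 - \frac{66}{13} = - \frac{37064}{13}$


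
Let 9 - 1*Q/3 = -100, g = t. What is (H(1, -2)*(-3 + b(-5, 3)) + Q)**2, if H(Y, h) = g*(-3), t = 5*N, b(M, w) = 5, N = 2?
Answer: 71289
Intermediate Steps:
t = 10 (t = 5*2 = 10)
g = 10
Q = 327 (Q = 27 - 3*(-100) = 27 + 300 = 327)
H(Y, h) = -30 (H(Y, h) = 10*(-3) = -30)
(H(1, -2)*(-3 + b(-5, 3)) + Q)**2 = (-30*(-3 + 5) + 327)**2 = (-30*2 + 327)**2 = (-60 + 327)**2 = 267**2 = 71289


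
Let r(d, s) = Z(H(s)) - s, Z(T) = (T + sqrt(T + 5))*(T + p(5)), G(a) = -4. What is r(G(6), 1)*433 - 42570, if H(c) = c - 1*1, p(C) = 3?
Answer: -43003 + 1299*sqrt(5) ≈ -40098.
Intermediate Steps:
H(c) = -1 + c (H(c) = c - 1 = -1 + c)
Z(T) = (3 + T)*(T + sqrt(5 + T)) (Z(T) = (T + sqrt(T + 5))*(T + 3) = (T + sqrt(5 + T))*(3 + T) = (3 + T)*(T + sqrt(5 + T)))
r(d, s) = -3 + (-1 + s)**2 + 2*s + 3*sqrt(4 + s) + sqrt(4 + s)*(-1 + s) (r(d, s) = ((-1 + s)**2 + 3*(-1 + s) + 3*sqrt(5 + (-1 + s)) + (-1 + s)*sqrt(5 + (-1 + s))) - s = ((-1 + s)**2 + (-3 + 3*s) + 3*sqrt(4 + s) + (-1 + s)*sqrt(4 + s)) - s = ((-1 + s)**2 + (-3 + 3*s) + 3*sqrt(4 + s) + sqrt(4 + s)*(-1 + s)) - s = (-3 + (-1 + s)**2 + 3*s + 3*sqrt(4 + s) + sqrt(4 + s)*(-1 + s)) - s = -3 + (-1 + s)**2 + 2*s + 3*sqrt(4 + s) + sqrt(4 + s)*(-1 + s))
r(G(6), 1)*433 - 42570 = (-2 + 1**2 + 2*sqrt(4 + 1) + 1*sqrt(4 + 1))*433 - 42570 = (-2 + 1 + 2*sqrt(5) + 1*sqrt(5))*433 - 42570 = (-2 + 1 + 2*sqrt(5) + sqrt(5))*433 - 42570 = (-1 + 3*sqrt(5))*433 - 42570 = (-433 + 1299*sqrt(5)) - 42570 = -43003 + 1299*sqrt(5)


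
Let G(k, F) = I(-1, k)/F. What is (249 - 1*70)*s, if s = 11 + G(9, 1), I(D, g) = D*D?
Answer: 2148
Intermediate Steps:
I(D, g) = D²
G(k, F) = 1/F (G(k, F) = (-1)²/F = 1/F)
s = 12 (s = 11 + 1/1 = 11 + 1 = 12)
(249 - 1*70)*s = (249 - 1*70)*12 = (249 - 70)*12 = 179*12 = 2148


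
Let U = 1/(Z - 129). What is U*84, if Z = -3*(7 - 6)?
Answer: -7/11 ≈ -0.63636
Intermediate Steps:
Z = -3 (Z = -3*1 = -3)
U = -1/132 (U = 1/(-3 - 129) = 1/(-132) = -1/132 ≈ -0.0075758)
U*84 = -1/132*84 = -7/11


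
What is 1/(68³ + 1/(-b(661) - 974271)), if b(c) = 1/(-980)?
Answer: 954785579/300215139175148 ≈ 3.1803e-6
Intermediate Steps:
b(c) = -1/980
1/(68³ + 1/(-b(661) - 974271)) = 1/(68³ + 1/(-1*(-1/980) - 974271)) = 1/(314432 + 1/(1/980 - 974271)) = 1/(314432 + 1/(-954785579/980)) = 1/(314432 - 980/954785579) = 1/(300215139175148/954785579) = 954785579/300215139175148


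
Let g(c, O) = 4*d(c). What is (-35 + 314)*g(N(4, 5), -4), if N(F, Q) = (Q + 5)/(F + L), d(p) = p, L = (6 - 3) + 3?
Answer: 1116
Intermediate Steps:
L = 6 (L = 3 + 3 = 6)
N(F, Q) = (5 + Q)/(6 + F) (N(F, Q) = (Q + 5)/(F + 6) = (5 + Q)/(6 + F))
g(c, O) = 4*c
(-35 + 314)*g(N(4, 5), -4) = (-35 + 314)*(4*((5 + 5)/(6 + 4))) = 279*(4*(10/10)) = 279*(4*((⅒)*10)) = 279*(4*1) = 279*4 = 1116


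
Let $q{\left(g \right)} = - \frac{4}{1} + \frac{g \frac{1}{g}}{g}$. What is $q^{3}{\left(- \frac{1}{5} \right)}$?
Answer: $-729$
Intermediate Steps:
$q{\left(g \right)} = -4 + \frac{1}{g}$ ($q{\left(g \right)} = \left(-4\right) 1 + 1 \frac{1}{g} = -4 + \frac{1}{g}$)
$q^{3}{\left(- \frac{1}{5} \right)} = \left(-4 + \frac{1}{\left(-1\right) \frac{1}{5}}\right)^{3} = \left(-4 + \frac{1}{- \frac{1}{5}}\right)^{3} = \left(-4 - 5\right)^{3} = \left(-9\right)^{3} = -729$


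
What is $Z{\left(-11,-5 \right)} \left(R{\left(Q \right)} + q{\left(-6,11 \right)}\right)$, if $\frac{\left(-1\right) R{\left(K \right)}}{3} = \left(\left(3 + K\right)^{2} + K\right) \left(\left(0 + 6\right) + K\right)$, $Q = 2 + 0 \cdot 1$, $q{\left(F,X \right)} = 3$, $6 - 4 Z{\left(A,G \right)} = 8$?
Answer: $\frac{645}{2} \approx 322.5$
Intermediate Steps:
$Z{\left(A,G \right)} = - \frac{1}{2}$ ($Z{\left(A,G \right)} = \frac{3}{2} - 2 = - \frac{1}{2}$)
$Q = 2$ ($Q = 2 + 0 = 2$)
$R{\left(K \right)} = - 3 \left(6 + K\right) \left(K + \left(3 + K\right)^{2}\right)$ ($R{\left(K \right)} = - 3 \left(\left(3 + K\right)^{2} + K\right) \left(\left(0 + 6\right) + K\right) = - 3 \left(K + \left(3 + K\right)^{2}\right) \left(6 + K\right) = - 3 \left(6 + K\right) \left(K + \left(3 + K\right)^{2}\right)$)
$Z{\left(-11,-5 \right)} \left(R{\left(Q \right)} + q{\left(-6,11 \right)}\right) = - \frac{\left(-162 - 306 - 39 \cdot 2^{2} - 3 \cdot 2^{3}\right) + 3}{2} = - \frac{\left(-162 - 306 - 156 - 24\right) + 3}{2} = - \frac{-648 + 3}{2} = \left(- \frac{1}{2}\right) \left(-645\right) = \frac{645}{2}$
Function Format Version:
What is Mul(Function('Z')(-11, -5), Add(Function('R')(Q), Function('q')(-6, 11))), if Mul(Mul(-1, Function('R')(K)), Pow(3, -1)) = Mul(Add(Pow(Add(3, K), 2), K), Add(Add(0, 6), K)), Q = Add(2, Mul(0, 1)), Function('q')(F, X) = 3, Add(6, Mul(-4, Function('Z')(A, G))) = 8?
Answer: Rational(645, 2) ≈ 322.50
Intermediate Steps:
Function('Z')(A, G) = Rational(-1, 2) (Function('Z')(A, G) = Add(Rational(3, 2), Mul(Rational(-1, 4), 8)) = Add(Rational(3, 2), -2) = Rational(-1, 2))
Q = 2 (Q = Add(2, 0) = 2)
Function('R')(K) = Mul(-3, Add(6, K), Add(K, Pow(Add(3, K), 2))) (Function('R')(K) = Mul(-3, Mul(Add(Pow(Add(3, K), 2), K), Add(Add(0, 6), K))) = Mul(-3, Mul(Add(K, Pow(Add(3, K), 2)), Add(6, K))) = Mul(-3, Mul(Add(6, K), Add(K, Pow(Add(3, K), 2)))) = Mul(-3, Add(6, K), Add(K, Pow(Add(3, K), 2))))
Mul(Function('Z')(-11, -5), Add(Function('R')(Q), Function('q')(-6, 11))) = Mul(Rational(-1, 2), Add(Add(-162, Mul(-153, 2), Mul(-39, Pow(2, 2)), Mul(-3, Pow(2, 3))), 3)) = Mul(Rational(-1, 2), Add(Add(-162, -306, Mul(-39, 4), Mul(-3, 8)), 3)) = Mul(Rational(-1, 2), Add(Add(-162, -306, -156, -24), 3)) = Mul(Rational(-1, 2), Add(-648, 3)) = Mul(Rational(-1, 2), -645) = Rational(645, 2)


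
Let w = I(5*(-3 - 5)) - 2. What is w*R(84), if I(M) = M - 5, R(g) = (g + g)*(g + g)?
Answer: -1326528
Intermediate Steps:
R(g) = 4*g**2 (R(g) = (2*g)*(2*g) = 4*g**2)
I(M) = -5 + M
w = -47 (w = (-5 + 5*(-3 - 5)) - 2 = (-5 + 5*(-8)) - 2 = (-5 - 40) - 2 = -45 - 2 = -47)
w*R(84) = -188*84**2 = -188*7056 = -47*28224 = -1326528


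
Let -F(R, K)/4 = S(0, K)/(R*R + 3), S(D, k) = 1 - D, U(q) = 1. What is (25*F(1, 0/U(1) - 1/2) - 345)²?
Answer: 136900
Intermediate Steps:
F(R, K) = -4/(3 + R²) (F(R, K) = -4*(1 - 1*0)/(R*R + 3) = -4*(1 + 0)/(R² + 3) = -4/(3 + R²))
(25*F(1, 0/U(1) - 1/2) - 345)² = (25*(-4/(3 + 1²)) - 345)² = (25*(-4/(3 + 1)) - 345)² = (25*(-4/4) - 345)² = (25*(-4*¼) - 345)² = (25*(-1) - 345)² = (-25 - 345)² = (-370)² = 136900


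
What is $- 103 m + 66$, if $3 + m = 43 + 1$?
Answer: $-4157$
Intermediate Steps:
$m = 41$ ($m = -3 + \left(43 + 1\right) = -3 + 44 = 41$)
$- 103 m + 66 = \left(-103\right) 41 + 66 = -4223 + 66 = -4157$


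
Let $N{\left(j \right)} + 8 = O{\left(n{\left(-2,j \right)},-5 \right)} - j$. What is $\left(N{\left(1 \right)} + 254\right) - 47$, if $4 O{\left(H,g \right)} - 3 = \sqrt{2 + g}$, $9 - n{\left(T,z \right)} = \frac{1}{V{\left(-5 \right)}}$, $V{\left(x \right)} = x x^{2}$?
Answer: $\frac{795}{4} + \frac{i \sqrt{3}}{4} \approx 198.75 + 0.43301 i$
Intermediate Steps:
$V{\left(x \right)} = x^{3}$
$n{\left(T,z \right)} = \frac{1126}{125}$ ($n{\left(T,z \right)} = 9 - \frac{1}{\left(-5\right)^{3}} = 9 - \frac{1}{-125} = 9 - - \frac{1}{125} = 9 + \frac{1}{125} = \frac{1126}{125}$)
$O{\left(H,g \right)} = \frac{3}{4} + \frac{\sqrt{2 + g}}{4}$
$N{\left(j \right)} = - \frac{29}{4} - j + \frac{i \sqrt{3}}{4}$ ($N{\left(j \right)} = -8 - \left(- \frac{3}{4} + j - \frac{\sqrt{2 - 5}}{4}\right) = -8 - \left(- \frac{3}{4} + j - \frac{i \sqrt{3}}{4}\right) = -8 + \left(\frac{3}{4} - j + \frac{i \sqrt{3}}{4}\right) = - \frac{29}{4} - j + \frac{i \sqrt{3}}{4}$)
$\left(N{\left(1 \right)} + 254\right) - 47 = \left(\left(- \frac{29}{4} - 1 + \frac{i \sqrt{3}}{4}\right) + 254\right) - 47 = \left(\left(- \frac{33}{4} + \frac{i \sqrt{3}}{4}\right) + 254\right) - 47 = \left(\frac{983}{4} + \frac{i \sqrt{3}}{4}\right) - 47 = \frac{795}{4} + \frac{i \sqrt{3}}{4}$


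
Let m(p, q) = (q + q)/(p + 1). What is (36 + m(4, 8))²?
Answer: 38416/25 ≈ 1536.6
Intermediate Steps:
m(p, q) = 2*q/(1 + p) (m(p, q) = (2*q)/(1 + p) = 2*q/(1 + p))
(36 + m(4, 8))² = (36 + 2*8/(1 + 4))² = (36 + 2*8/5)² = (36 + 2*8*(⅕))² = (36 + 16/5)² = (196/5)² = 38416/25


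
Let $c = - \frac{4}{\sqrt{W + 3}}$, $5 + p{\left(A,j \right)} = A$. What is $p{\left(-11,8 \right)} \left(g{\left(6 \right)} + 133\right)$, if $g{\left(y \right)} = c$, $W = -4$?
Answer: $-2128 - 64 i \approx -2128.0 - 64.0 i$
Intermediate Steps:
$p{\left(A,j \right)} = -5 + A$
$c = 4 i$ ($c = - \frac{4}{\sqrt{-4 + 3}} = - \frac{4}{\sqrt{-1}} = - \frac{4}{i} = - 4 \left(- i\right) = 4 i \approx 4.0 i$)
$g{\left(y \right)} = 4 i$
$p{\left(-11,8 \right)} \left(g{\left(6 \right)} + 133\right) = \left(-5 - 11\right) \left(4 i + 133\right) = - 16 \left(133 + 4 i\right) = -2128 - 64 i$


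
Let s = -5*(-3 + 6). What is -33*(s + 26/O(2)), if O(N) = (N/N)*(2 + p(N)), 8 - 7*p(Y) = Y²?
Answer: 484/3 ≈ 161.33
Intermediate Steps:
p(Y) = 8/7 - Y²/7
s = -15 (s = -5*3 = -15)
O(N) = 22/7 - N²/7 (O(N) = (N/N)*(2 + (8/7 - N²/7)) = 1*(22/7 - N²/7) = 22/7 - N²/7)
-33*(s + 26/O(2)) = -33*(-15 + 26/(22/7 - ⅐*2²)) = -33*(-15 + 26/(22/7 - ⅐*4)) = -33*(-15 + 26/(22/7 - 4/7)) = -33*(-15 + 26/(18/7)) = -33*(-15 + 26*(7/18)) = -33*(-15 + 91/9) = -33*(-44/9) = 484/3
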